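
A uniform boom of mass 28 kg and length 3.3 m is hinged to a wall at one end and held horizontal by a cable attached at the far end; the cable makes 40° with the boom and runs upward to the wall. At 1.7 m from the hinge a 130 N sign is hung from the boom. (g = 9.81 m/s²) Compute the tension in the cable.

Take torques about the hinge: T sin 40° · 3.3 = 28×9.81×1.65 + 130×1.7 = 674.22 N·m.
So T = 674.22 / (0.6428 × 3.3) = 317.85 N.

T ≈ 318 N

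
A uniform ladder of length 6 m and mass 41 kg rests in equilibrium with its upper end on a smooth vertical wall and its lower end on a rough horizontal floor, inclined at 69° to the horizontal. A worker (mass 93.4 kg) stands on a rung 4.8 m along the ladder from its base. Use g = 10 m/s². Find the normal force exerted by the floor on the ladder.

N_floor ≈ 1340 N

ΣF_y = 0: N_floor = 41×10 + 93.4×10 = 1344 N.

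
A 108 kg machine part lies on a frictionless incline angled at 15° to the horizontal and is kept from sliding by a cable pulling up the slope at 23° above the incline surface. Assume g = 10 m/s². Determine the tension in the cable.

Take axes along and perpendicular to the incline. Weight components: W sin 15° = 279.5 N down-slope, W cos 15° = 1043 N into the surface.
Along incline: T cos 23° = W sin 15° → T = 303.7 N.
Perpendicular: N = W cos 15° − T sin 23° = 924.5 N.

T ≈ 304 N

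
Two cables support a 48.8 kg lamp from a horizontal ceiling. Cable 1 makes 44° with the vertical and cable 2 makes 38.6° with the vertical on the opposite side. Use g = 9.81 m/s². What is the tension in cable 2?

Angles from the horizontal: cable 1 is 90° − 44° = 46°, cable 2 is 90° − 38.6° = 51.4°.
Weight W = 48.8 × 9.81 = 478.7 N acts straight down.
Horizontal: T_1 cos 46° = T_2 cos 51.4°  →  T_1 = 0.8981 T_2.
Vertical: T_1 sin 46° + T_2 sin 51.4° = 478.7.
Substituting the horizontal relation into the vertical equation gives 1.428 T_2 = 478.7, so T_2 = 335.3 N.

T_2 ≈ 335 N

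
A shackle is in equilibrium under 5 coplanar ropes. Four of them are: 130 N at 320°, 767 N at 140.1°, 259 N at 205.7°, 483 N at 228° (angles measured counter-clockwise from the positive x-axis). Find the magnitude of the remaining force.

Sum the known components: ΣF_x = -1045 N, ΣF_y = -62.83 N.
For equilibrium the remaining force must supply (−ΣF_x, −ΣF_y) = (1045, 62.83) N.
Magnitude = √((1045)² + (62.83)²) = 1047 N; direction = atan2(62.83, 1045) = 3.4°.

F ≈ 1050 N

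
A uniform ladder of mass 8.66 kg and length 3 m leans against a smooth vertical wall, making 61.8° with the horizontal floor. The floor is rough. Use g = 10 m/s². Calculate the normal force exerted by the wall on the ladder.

Torques about the foot: N_wall · 3 sin 61.8° = 8.66×10×1.5 cos 61.8° → N_wall = 23.217 N.

N_wall ≈ 23.2 N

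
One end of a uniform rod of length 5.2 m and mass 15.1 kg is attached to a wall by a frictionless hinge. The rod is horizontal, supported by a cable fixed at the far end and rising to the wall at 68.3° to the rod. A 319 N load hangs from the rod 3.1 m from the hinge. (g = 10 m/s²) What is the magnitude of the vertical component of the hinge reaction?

Take torques about the hinge: T sin 68.3° · 5.2 = 15.1×10×2.6 + 319×3.1 = 1381.5 N·m.
So T = 1381.5 / (0.9291 × 5.2) = 285.94 N.
ΣF_y = 0: H_y = (15.1×10 + 319) − T sin 68.3° = 470 − 265.67 = 204.33 N.

|H_y| ≈ 204 N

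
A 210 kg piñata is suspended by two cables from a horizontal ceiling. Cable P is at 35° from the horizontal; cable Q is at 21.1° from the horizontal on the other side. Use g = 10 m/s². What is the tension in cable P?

Weight W = 210 × 10 = 2100 N acts straight down.
Horizontal: T_P cos 35° = T_Q cos 21.1°  →  T_Q = 0.878 T_P.
Vertical: T_P sin 35° + T_Q sin 21.1° = 2100.
Substituting the horizontal relation into the vertical equation gives 0.8897 T_P = 2100, so T_P = 2360 N.

T_P ≈ 2360 N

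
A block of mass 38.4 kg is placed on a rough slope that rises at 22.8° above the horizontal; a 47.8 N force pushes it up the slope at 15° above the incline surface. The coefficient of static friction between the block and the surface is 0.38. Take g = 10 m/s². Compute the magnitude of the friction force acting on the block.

f ≈ 103 N

Axes along / perpendicular to the incline. W sin 22.8° = 148.8 N down-slope; W cos 22.8° = 354 N into the surface.
Perpendicular: N = W cos 22.8° − P sin 15° = 354 − 12.37 = 341.6 N.
Along incline: P cos 15° + f = W sin 22.8° (friction acts up-slope) → f = 148.8 − 46.17 = 102.6 N.
|f| = 102.6 N ≤ μN = 129.8 N, so the block is indeed static.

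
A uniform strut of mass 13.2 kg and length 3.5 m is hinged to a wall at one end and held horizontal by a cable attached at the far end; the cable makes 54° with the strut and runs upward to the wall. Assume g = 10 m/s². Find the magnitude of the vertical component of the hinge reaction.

Take torques about the hinge: T sin 54° · 3.5 = 13.2×10×1.75 = 231 N·m.
So T = 231 / (0.8090 × 3.5) = 81.58 N.
ΣF_y = 0: H_y = (13.2×10) − T sin 54° = 132 − 66 = 66 N.

|H_y| ≈ 66 N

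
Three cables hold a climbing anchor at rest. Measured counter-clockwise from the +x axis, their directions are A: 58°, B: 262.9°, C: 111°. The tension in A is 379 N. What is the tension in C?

Resolve: ΣF_x = 379 cos 58° + T_B cos 262.9° + T_C cos 111° = 0.
        ΣF_y = 379 sin 58° + T_B sin 262.9° + T_C sin 111° = 0.
The known terms sum to (200.8, 321.4) N, so -0.1236 T_B − 0.3584 T_C = -200.8 and -0.9923 T_B + 0.9336 T_C = -321.4.
Solving simultaneously: T_B = 642.6 N, T_C = 338.8 N.

T_C ≈ 339 N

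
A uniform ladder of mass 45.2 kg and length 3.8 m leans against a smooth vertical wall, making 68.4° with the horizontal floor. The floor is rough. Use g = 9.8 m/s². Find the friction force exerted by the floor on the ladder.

f ≈ 87.7 N

Torques about the foot: N_wall · 3.8 sin 68.4° = 45.2×9.8×1.9 cos 68.4° → N_wall = 87.69 N.
ΣF_x = 0: f_floor = N_wall = 87.69 N.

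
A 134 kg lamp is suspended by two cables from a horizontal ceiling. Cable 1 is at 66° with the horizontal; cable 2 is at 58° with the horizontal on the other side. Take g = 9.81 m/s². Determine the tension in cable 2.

Weight W = 134 × 9.81 = 1315 N acts straight down.
Horizontal: T_1 cos 66° = T_2 cos 58°  →  T_1 = 1.303 T_2.
Vertical: T_1 sin 66° + T_2 sin 58° = 1315.
Substituting the horizontal relation into the vertical equation gives 2.038 T_2 = 1315, so T_2 = 644.9 N.

T_2 ≈ 645 N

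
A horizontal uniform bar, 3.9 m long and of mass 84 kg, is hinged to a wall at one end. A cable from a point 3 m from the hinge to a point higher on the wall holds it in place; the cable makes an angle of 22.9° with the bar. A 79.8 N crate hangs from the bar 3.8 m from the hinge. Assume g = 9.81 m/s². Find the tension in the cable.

T ≈ 1640 N

Take torques about the hinge: T sin 22.9° · 3 = 84×9.81×1.95 + 79.8×3.8 = 1910.1 N·m.
So T = 1910.1 / (0.3891 × 3) = 1636.3 N.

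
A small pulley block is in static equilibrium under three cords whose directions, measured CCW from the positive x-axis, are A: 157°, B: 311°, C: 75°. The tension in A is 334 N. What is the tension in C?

T_C ≈ 177 N

Resolve: ΣF_x = 334 cos 157° + T_B cos 311° + T_C cos 75° = 0.
        ΣF_y = 334 sin 157° + T_B sin 311° + T_C sin 75° = 0.
The known terms sum to (-307.4, 130.5) N, so 0.6561 T_B + 0.2588 T_C = 307.4 and -0.7547 T_B + 0.9659 T_C = -130.5.
Solving simultaneously: T_B = 399 N, T_C = 176.6 N.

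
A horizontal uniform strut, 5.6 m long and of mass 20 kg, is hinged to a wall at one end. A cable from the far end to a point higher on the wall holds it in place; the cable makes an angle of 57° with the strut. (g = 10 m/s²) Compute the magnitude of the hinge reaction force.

|H| ≈ 119 N

Take torques about the hinge: T sin 57° · 5.6 = 20×10×2.8 = 560 N·m.
So T = 560 / (0.8387 × 5.6) = 119.24 N.
ΣF_x = 0: H_x = T cos 57° = 64.941 N.
ΣF_y = 0: H_y = (20×10) − T sin 57° = 200 − 100 = 100 N.
|H| = √(H_x² + H_y²) = √((64.941)² + (100)²) = 119.24 N.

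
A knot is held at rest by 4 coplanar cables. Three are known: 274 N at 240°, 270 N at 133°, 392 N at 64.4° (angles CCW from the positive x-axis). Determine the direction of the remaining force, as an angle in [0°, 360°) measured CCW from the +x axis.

θ ≈ 296°

Sum the known components: ΣF_x = -151.8 N, ΣF_y = 313.7 N.
For equilibrium the remaining force must supply (−ΣF_x, −ΣF_y) = (151.8, -313.7) N.
Magnitude = √((151.8)² + (-313.7)²) = 348.5 N; direction = atan2(-313.7, 151.8) = 295.8°.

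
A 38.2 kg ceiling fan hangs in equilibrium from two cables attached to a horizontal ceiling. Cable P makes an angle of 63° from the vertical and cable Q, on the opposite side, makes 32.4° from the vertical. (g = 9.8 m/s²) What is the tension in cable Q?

Angles from the horizontal: cable P is 90° − 63° = 27°, cable Q is 90° − 32.4° = 57.6°.
Weight W = 38.2 × 9.8 = 374.4 N acts straight down.
Horizontal: T_P cos 27° = T_Q cos 57.6°  →  T_P = 0.6014 T_Q.
Vertical: T_P sin 27° + T_Q sin 57.6° = 374.4.
Substituting the horizontal relation into the vertical equation gives 1.117 T_Q = 374.4, so T_Q = 335 N.

T_Q ≈ 335 N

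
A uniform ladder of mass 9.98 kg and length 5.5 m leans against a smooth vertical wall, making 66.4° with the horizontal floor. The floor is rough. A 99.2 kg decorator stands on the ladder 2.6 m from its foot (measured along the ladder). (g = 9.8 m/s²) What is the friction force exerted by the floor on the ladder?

Torques about the foot: N_wall · 5.5 sin 66.4° = 9.98×9.8×2.75 cos 66.4° + 99.2×9.8×2.6 cos 66.4° → N_wall = 222.14 N.
ΣF_x = 0: f_floor = N_wall = 222.14 N.

f ≈ 222 N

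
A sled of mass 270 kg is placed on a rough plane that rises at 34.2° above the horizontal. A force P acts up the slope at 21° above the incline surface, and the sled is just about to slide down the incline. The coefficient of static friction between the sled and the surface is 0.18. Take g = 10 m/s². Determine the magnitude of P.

P ≈ 1280 N

On the verge of sliding down the incline, friction equals μN and acts up the slope.
Perpendicular: N + P sin 21° = W cos 34.2° = 2233 N.
Along incline: P cos 21° + μN = W sin 34.2° with W sin 34.2° = 1518 N.
Solving the pair for P and N: P = 1284 N, N = 1773 N (and f = μN = 319.2 N).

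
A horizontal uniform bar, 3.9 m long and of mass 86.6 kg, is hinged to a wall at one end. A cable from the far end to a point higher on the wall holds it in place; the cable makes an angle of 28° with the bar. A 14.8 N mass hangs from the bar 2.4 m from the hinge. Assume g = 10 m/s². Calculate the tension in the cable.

T ≈ 942 N

Take torques about the hinge: T sin 28° · 3.9 = 86.6×10×1.95 + 14.8×2.4 = 1724.2 N·m.
So T = 1724.2 / (0.4695 × 3.9) = 941.71 N.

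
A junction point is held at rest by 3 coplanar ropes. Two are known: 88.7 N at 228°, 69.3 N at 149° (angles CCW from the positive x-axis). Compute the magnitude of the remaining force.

Sum the known components: ΣF_x = -118.8 N, ΣF_y = -30.22 N.
For equilibrium the remaining force must supply (−ΣF_x, −ΣF_y) = (118.8, 30.22) N.
Magnitude = √((118.8)² + (30.22)²) = 122.5 N; direction = atan2(30.22, 118.8) = 14.3°.

F ≈ 123 N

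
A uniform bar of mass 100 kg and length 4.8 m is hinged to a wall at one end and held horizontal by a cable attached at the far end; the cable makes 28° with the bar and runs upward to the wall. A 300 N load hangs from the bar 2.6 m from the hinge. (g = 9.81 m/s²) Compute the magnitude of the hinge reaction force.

Take torques about the hinge: T sin 28° · 4.8 = 100×9.81×2.4 + 300×2.6 = 3134.4 N·m.
So T = 3134.4 / (0.4695 × 4.8) = 1390.9 N.
ΣF_x = 0: H_x = T cos 28° = 1228.1 N.
ΣF_y = 0: H_y = (100×9.81 + 300) − T sin 28° = 1281 − 653 = 628 N.
|H| = √(H_x² + H_y²) = √((1228.1)² + (628)²) = 1379.4 N.

|H| ≈ 1380 N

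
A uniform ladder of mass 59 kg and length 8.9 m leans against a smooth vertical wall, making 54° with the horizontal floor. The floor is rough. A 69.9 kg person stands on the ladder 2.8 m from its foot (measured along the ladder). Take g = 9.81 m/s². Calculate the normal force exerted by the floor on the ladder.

ΣF_y = 0: N_floor = 59×9.81 + 69.9×9.81 = 1264.5 N.

N_floor ≈ 1260 N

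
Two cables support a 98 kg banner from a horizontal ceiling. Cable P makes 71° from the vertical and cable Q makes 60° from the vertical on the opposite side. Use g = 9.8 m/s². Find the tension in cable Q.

Angles from the horizontal: cable P is 90° − 71° = 19°, cable Q is 90° − 60° = 30°.
Weight W = 98 × 9.8 = 960.4 N acts straight down.
Horizontal: T_P cos 19° = T_Q cos 30°  →  T_P = 0.9159 T_Q.
Vertical: T_P sin 19° + T_Q sin 30° = 960.4.
Substituting the horizontal relation into the vertical equation gives 0.7982 T_Q = 960.4, so T_Q = 1203 N.

T_Q ≈ 1200 N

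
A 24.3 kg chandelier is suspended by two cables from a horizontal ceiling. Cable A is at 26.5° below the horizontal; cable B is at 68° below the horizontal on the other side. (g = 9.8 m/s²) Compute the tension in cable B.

T_B ≈ 214 N

Weight W = 24.3 × 9.8 = 238.1 N acts straight down.
Horizontal: T_A cos 26.5° = T_B cos 68°  →  T_A = 0.4186 T_B.
Vertical: T_A sin 26.5° + T_B sin 68° = 238.1.
Substituting the horizontal relation into the vertical equation gives 1.114 T_B = 238.1, so T_B = 213.8 N.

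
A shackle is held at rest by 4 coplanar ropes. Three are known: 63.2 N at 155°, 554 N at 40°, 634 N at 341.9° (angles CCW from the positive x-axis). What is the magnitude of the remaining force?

Sum the known components: ΣF_x = 969.7 N, ΣF_y = 185.8 N.
For equilibrium the remaining force must supply (−ΣF_x, −ΣF_y) = (-969.7, -185.8) N.
Magnitude = √((-969.7)² + (-185.8)²) = 987.4 N; direction = atan2(-185.8, -969.7) = 190.8°.

F ≈ 987 N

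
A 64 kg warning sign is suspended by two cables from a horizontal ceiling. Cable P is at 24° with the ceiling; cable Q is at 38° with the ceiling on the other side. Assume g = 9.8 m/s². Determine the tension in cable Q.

Weight W = 64 × 9.8 = 627.2 N acts straight down.
Horizontal: T_P cos 24° = T_Q cos 38°  →  T_P = 0.8626 T_Q.
Vertical: T_P sin 24° + T_Q sin 38° = 627.2.
Substituting the horizontal relation into the vertical equation gives 0.9665 T_Q = 627.2, so T_Q = 648.9 N.

T_Q ≈ 649 N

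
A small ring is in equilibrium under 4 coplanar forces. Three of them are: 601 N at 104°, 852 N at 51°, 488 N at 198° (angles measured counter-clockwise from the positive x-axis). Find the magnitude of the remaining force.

Sum the known components: ΣF_x = -73.33 N, ΣF_y = 1094 N.
For equilibrium the remaining force must supply (−ΣF_x, −ΣF_y) = (73.33, -1094) N.
Magnitude = √((73.33)² + (-1094)²) = 1097 N; direction = atan2(-1094, 73.33) = 273.8°.

F ≈ 1100 N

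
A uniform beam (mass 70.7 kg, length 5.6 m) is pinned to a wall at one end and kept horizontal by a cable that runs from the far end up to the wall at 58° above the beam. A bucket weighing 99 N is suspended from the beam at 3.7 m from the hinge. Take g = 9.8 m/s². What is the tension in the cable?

T ≈ 486 N

Take torques about the hinge: T sin 58° · 5.6 = 70.7×9.8×2.8 + 99×3.7 = 2306.3 N·m.
So T = 2306.3 / (0.8480 × 5.6) = 485.63 N.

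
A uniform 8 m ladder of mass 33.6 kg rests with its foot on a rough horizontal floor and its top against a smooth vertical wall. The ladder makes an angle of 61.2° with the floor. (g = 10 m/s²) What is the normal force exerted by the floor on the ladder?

ΣF_y = 0: N_floor = 33.6×10 = 336 N.

N_floor ≈ 336 N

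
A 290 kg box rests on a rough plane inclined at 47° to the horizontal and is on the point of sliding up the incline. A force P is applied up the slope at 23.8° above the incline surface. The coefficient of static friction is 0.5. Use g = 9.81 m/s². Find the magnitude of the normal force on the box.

N ≈ 838 N

On the verge of sliding up the incline, friction equals μN and acts down the slope.
Perpendicular: N + P sin 23.8° = W cos 47° = 1940 N.
Along incline: P cos 23.8° = W sin 47° + μN  with W sin 47° = 2081 N.
Solving the pair for P and N: P = 2732 N, N = 837.8 N (and f = μN = 418.9 N).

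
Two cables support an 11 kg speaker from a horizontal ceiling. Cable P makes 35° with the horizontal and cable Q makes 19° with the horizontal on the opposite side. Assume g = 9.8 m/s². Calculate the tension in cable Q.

T_Q ≈ 109 N

Weight W = 11 × 9.8 = 107.8 N acts straight down.
Horizontal: T_P cos 35° = T_Q cos 19°  →  T_P = 1.154 T_Q.
Vertical: T_P sin 35° + T_Q sin 19° = 107.8.
Substituting the horizontal relation into the vertical equation gives 0.9876 T_Q = 107.8, so T_Q = 109.2 N.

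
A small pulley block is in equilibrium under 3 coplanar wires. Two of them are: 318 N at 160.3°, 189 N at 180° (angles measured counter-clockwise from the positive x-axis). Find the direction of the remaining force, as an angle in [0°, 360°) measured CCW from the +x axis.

Sum the known components: ΣF_x = -488.4 N, ΣF_y = 107.2 N.
For equilibrium the remaining force must supply (−ΣF_x, −ΣF_y) = (488.4, -107.2) N.
Magnitude = √((488.4)² + (-107.2)²) = 500 N; direction = atan2(-107.2, 488.4) = 347.6°.

θ ≈ 348°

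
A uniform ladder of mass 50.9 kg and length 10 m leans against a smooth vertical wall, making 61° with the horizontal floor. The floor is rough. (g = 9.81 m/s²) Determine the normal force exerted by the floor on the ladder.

ΣF_y = 0: N_floor = 50.9×9.81 = 499.33 N.

N_floor ≈ 499 N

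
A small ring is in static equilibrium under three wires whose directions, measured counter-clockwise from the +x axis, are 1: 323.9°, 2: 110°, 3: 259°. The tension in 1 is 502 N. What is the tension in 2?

T_2 ≈ 883 N

Resolve: ΣF_x = 502 cos 323.9° + T_2 cos 110° + T_3 cos 259° = 0.
        ΣF_y = 502 sin 323.9° + T_2 sin 110° + T_3 sin 259° = 0.
The known terms sum to (405.6, -295.8) N, so -0.3420 T_2 − 0.1908 T_3 = -405.6 and 0.9397 T_2 − 0.9816 T_3 = 295.8.
Solving simultaneously: T_2 = 882.6 N, T_3 = 543.6 N.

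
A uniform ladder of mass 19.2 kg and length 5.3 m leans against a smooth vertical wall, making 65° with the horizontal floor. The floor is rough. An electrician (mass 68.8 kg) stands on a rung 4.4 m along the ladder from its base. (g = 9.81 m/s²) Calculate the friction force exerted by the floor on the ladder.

f ≈ 305 N

Torques about the foot: N_wall · 5.3 sin 65° = 19.2×9.81×2.65 cos 65° + 68.8×9.81×4.4 cos 65° → N_wall = 305.2 N.
ΣF_x = 0: f_floor = N_wall = 305.2 N.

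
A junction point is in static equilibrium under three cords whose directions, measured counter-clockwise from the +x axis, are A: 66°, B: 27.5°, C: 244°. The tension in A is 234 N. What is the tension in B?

Resolve: ΣF_x = 234 cos 66° + T_B cos 27.5° + T_C cos 244° = 0.
        ΣF_y = 234 sin 66° + T_B sin 27.5° + T_C sin 244° = 0.
The known terms sum to (95.18, 213.8) N, so 0.8870 T_B − 0.4384 T_C = -95.18 and 0.4617 T_B − 0.8988 T_C = -213.8.
Solving simultaneously: T_B = 13.73 N, T_C = 244.9 N.

T_B ≈ 13.7 N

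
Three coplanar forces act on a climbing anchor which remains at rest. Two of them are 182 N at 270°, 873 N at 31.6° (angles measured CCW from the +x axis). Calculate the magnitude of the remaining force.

Sum the known components: ΣF_x = 743.6 N, ΣF_y = 275.4 N.
For equilibrium the remaining force must supply (−ΣF_x, −ΣF_y) = (-743.6, -275.4) N.
Magnitude = √((-743.6)² + (-275.4)²) = 792.9 N; direction = atan2(-275.4, -743.6) = 200.3°.

F ≈ 793 N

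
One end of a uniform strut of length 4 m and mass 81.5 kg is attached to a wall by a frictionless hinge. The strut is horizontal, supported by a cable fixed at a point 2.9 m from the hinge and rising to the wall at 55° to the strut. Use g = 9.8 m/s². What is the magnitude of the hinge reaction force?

|H| ≈ 458 N

Take torques about the hinge: T sin 55° · 2.9 = 81.5×9.8×2 = 1597.4 N·m.
So T = 1597.4 / (0.8192 × 2.9) = 672.44 N.
ΣF_x = 0: H_x = T cos 55° = 385.69 N.
ΣF_y = 0: H_y = (81.5×9.8) − T sin 55° = 798.7 − 550.83 = 247.87 N.
|H| = √(H_x² + H_y²) = √((385.69)² + (247.87)²) = 458.48 N.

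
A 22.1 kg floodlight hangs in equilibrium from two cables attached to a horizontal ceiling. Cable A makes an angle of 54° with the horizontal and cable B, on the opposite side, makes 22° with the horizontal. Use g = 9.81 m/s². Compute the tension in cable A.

T_A ≈ 207 N

Weight W = 22.1 × 9.81 = 216.8 N acts straight down.
Horizontal: T_A cos 54° = T_B cos 22°  →  T_B = 0.6339 T_A.
Vertical: T_A sin 54° + T_B sin 22° = 216.8.
Substituting the horizontal relation into the vertical equation gives 1.046 T_A = 216.8, so T_A = 207.2 N.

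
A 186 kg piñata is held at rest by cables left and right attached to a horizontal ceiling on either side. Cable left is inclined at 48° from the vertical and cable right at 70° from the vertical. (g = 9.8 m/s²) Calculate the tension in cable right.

T_right ≈ 1530 N

Angles from the horizontal: cable left is 90° − 48° = 42°, cable right is 90° − 70° = 20°.
Weight W = 186 × 9.8 = 1823 N acts straight down.
Horizontal: T_left cos 42° = T_right cos 20°  →  T_left = 1.264 T_right.
Vertical: T_left sin 42° + T_right sin 20° = 1823.
Substituting the horizontal relation into the vertical equation gives 1.188 T_right = 1823, so T_right = 1534 N.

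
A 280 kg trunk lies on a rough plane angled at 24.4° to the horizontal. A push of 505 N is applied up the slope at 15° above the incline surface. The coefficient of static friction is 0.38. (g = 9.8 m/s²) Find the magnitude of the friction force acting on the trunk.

f ≈ 646 N

Axes along / perpendicular to the incline. W sin 24.4° = 1134 N down-slope; W cos 24.4° = 2499 N into the surface.
Perpendicular: N = W cos 24.4° − P sin 15° = 2499 − 130.7 = 2368 N.
Along incline: P cos 15° + f = W sin 24.4° (friction acts up-slope) → f = 1134 − 487.8 = 645.8 N.
|f| = 645.8 N ≤ μN = 899.9 N, so the trunk is indeed static.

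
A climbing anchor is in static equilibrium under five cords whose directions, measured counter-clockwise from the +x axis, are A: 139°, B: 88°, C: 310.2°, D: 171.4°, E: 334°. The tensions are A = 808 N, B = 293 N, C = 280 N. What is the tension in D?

T_D ≈ 1220 N

Resolve: ΣF_x = 808 cos 139° + 293 cos 88° + 280 cos 310.2° + T_D cos 171.4° + T_E cos 334° = 0.
        ΣF_y = 808 sin 139° + 293 sin 88° + 280 sin 310.2° + T_D sin 171.4° + T_E sin 334° = 0.
The known terms sum to (-418.9, 609.1) N, so -0.9888 T_D + 0.8988 T_E = 418.9 and 0.1495 T_D − 0.4384 T_E = -609.1.
Solving simultaneously: T_D = 1217 N, T_E = 1804 N.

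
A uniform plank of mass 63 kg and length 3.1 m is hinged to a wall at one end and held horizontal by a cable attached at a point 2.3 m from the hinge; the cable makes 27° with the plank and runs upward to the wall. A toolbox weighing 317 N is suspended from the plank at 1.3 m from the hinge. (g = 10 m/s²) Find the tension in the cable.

T ≈ 1330 N

Take torques about the hinge: T sin 27° · 2.3 = 63×10×1.55 + 317×1.3 = 1388.6 N·m.
So T = 1388.6 / (0.4540 × 2.3) = 1329.8 N.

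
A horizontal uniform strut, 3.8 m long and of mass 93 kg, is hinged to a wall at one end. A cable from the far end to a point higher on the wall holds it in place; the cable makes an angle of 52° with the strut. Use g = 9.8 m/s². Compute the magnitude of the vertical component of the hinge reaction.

Take torques about the hinge: T sin 52° · 3.8 = 93×9.8×1.9 = 1731.7 N·m.
So T = 1731.7 / (0.7880 × 3.8) = 578.29 N.
ΣF_y = 0: H_y = (93×9.8) − T sin 52° = 911.4 − 455.7 = 455.7 N.

|H_y| ≈ 456 N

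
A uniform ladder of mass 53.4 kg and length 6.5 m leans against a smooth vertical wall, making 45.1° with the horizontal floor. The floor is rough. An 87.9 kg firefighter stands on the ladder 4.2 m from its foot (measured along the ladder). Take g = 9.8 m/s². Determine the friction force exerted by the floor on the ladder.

f ≈ 815 N

Torques about the foot: N_wall · 6.5 sin 45.1° = 53.4×9.8×3.25 cos 45.1° + 87.9×9.8×4.2 cos 45.1° → N_wall = 815.42 N.
ΣF_x = 0: f_floor = N_wall = 815.42 N.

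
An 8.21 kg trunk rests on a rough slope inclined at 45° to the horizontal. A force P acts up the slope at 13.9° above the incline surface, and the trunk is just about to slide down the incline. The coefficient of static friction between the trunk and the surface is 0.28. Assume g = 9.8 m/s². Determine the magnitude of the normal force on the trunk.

On the verge of sliding down the incline, friction equals μN and acts up the slope.
Perpendicular: N + P sin 13.9° = W cos 45° = 56.89 N.
Along incline: P cos 13.9° + μN = W sin 45° with W sin 45° = 56.89 N.
Solving the pair for P and N: P = 45.34 N, N = 46 N (and f = μN = 12.88 N).

N ≈ 46 N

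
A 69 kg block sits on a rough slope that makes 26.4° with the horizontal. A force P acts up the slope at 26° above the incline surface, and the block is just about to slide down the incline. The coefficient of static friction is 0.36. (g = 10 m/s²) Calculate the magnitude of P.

P ≈ 114 N

On the verge of sliding down the incline, friction equals μN and acts up the slope.
Perpendicular: N + P sin 26° = W cos 26.4° = 618 N.
Along incline: P cos 26° + μN = W sin 26.4° with W sin 26.4° = 306.8 N.
Solving the pair for P and N: P = 113.8 N, N = 568.2 N (and f = μN = 204.5 N).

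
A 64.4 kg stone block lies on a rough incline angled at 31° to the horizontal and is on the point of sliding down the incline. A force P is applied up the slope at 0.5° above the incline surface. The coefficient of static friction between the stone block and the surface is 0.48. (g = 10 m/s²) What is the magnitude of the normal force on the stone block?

On the verge of sliding down the incline, friction equals μN and acts up the slope.
Perpendicular: N + P sin 0.5° = W cos 31° = 552 N.
Along incline: P cos 0.5° + μN = W sin 31° with W sin 31° = 331.7 N.
Solving the pair for P and N: P = 67 N, N = 551.4 N (and f = μN = 264.7 N).

N ≈ 551 N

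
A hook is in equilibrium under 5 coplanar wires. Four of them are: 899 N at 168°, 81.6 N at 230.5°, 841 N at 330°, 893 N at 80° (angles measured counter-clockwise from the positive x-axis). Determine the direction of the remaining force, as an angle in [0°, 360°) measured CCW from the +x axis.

Sum the known components: ΣF_x = -47.86 N, ΣF_y = 582.9 N.
For equilibrium the remaining force must supply (−ΣF_x, −ΣF_y) = (47.86, -582.9) N.
Magnitude = √((47.86)² + (-582.9)²) = 584.8 N; direction = atan2(-582.9, 47.86) = 274.7°.

θ ≈ 275°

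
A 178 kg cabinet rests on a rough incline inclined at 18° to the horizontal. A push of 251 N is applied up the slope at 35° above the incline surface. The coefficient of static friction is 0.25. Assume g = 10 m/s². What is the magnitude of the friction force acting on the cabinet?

Axes along / perpendicular to the incline. W sin 18° = 550.1 N down-slope; W cos 18° = 1693 N into the surface.
Perpendicular: N = W cos 18° − P sin 35° = 1693 − 144 = 1549 N.
Along incline: P cos 35° + f = W sin 18° (friction acts up-slope) → f = 550.1 − 205.6 = 344.4 N.
|f| = 344.4 N ≤ μN = 387.2 N, so the cabinet is indeed static.

f ≈ 344 N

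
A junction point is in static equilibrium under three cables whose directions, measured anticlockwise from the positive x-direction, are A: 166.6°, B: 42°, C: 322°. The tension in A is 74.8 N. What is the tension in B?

T_B ≈ 31.6 N

Resolve: ΣF_x = 74.8 cos 166.6° + T_B cos 42° + T_C cos 322° = 0.
        ΣF_y = 74.8 sin 166.6° + T_B sin 42° + T_C sin 322° = 0.
The known terms sum to (-72.76, 17.33) N, so 0.7431 T_B + 0.7880 T_C = 72.76 and 0.6691 T_B − 0.6157 T_C = -17.33.
Solving simultaneously: T_B = 31.62 N, T_C = 62.52 N.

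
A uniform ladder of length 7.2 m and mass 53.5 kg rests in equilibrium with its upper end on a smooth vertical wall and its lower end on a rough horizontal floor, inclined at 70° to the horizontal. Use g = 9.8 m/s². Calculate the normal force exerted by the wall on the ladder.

N_wall ≈ 95.4 N

Torques about the foot: N_wall · 7.2 sin 70° = 53.5×9.8×3.6 cos 70° → N_wall = 95.415 N.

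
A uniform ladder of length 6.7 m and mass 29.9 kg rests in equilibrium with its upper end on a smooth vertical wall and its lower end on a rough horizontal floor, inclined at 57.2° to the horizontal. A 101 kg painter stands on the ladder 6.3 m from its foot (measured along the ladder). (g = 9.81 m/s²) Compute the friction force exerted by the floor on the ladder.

f ≈ 695 N

Torques about the foot: N_wall · 6.7 sin 57.2° = 29.9×9.81×3.35 cos 57.2° + 101×9.81×6.3 cos 57.2° → N_wall = 694.93 N.
ΣF_x = 0: f_floor = N_wall = 694.93 N.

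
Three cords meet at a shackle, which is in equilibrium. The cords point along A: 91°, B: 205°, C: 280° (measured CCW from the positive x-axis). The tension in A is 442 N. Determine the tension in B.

Resolve: ΣF_x = 442 cos 91° + T_B cos 205° + T_C cos 280° = 0.
        ΣF_y = 442 sin 91° + T_B sin 205° + T_C sin 280° = 0.
The known terms sum to (-7.714, 441.9) N, so -0.9063 T_B + 0.1736 T_C = 7.714 and -0.4226 T_B − 0.9848 T_C = -441.9.
Solving simultaneously: T_B = 71.58 N, T_C = 418 N.

T_B ≈ 71.6 N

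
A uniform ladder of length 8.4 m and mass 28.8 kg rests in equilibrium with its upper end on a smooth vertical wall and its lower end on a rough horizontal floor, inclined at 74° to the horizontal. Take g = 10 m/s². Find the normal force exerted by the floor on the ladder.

N_floor ≈ 288 N

ΣF_y = 0: N_floor = 28.8×10 = 288 N.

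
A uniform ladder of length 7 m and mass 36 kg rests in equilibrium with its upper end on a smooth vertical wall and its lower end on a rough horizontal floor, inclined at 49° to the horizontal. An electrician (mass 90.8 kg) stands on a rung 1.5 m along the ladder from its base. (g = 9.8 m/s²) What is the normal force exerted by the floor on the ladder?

N_floor ≈ 1240 N

ΣF_y = 0: N_floor = 36×9.8 + 90.8×9.8 = 1242.6 N.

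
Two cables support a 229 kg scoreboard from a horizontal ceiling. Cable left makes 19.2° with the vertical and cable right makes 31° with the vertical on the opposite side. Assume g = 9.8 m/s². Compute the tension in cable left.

T_left ≈ 1500 N

Angles from the horizontal: cable left is 90° − 19.2° = 70.8°, cable right is 90° − 31° = 59°.
Weight W = 229 × 9.8 = 2244 N acts straight down.
Horizontal: T_left cos 70.8° = T_right cos 59°  →  T_right = 0.6385 T_left.
Vertical: T_left sin 70.8° + T_right sin 59° = 2244.
Substituting the horizontal relation into the vertical equation gives 1.492 T_left = 2244, so T_left = 1504 N.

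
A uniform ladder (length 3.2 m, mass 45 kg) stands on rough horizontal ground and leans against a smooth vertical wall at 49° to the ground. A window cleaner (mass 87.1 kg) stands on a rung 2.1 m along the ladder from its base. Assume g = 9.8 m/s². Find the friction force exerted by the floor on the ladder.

f ≈ 679 N

Torques about the foot: N_wall · 3.2 sin 49° = 45×9.8×1.6 cos 49° + 87.1×9.8×2.1 cos 49° → N_wall = 678.62 N.
ΣF_x = 0: f_floor = N_wall = 678.62 N.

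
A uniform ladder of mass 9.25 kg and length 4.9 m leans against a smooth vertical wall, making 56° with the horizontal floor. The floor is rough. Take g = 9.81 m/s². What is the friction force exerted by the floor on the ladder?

Torques about the foot: N_wall · 4.9 sin 56° = 9.25×9.81×2.45 cos 56° → N_wall = 30.603 N.
ΣF_x = 0: f_floor = N_wall = 30.603 N.

f ≈ 30.6 N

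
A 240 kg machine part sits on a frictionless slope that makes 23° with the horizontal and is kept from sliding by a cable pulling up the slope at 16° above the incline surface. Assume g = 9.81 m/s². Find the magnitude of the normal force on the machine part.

N ≈ 1900 N

Take axes along and perpendicular to the incline. Weight components: W sin 23° = 919.9 N down-slope, W cos 23° = 2167 N into the surface.
Along incline: T cos 16° = W sin 23° → T = 957 N.
Perpendicular: N = W cos 23° − T sin 16° = 1903 N.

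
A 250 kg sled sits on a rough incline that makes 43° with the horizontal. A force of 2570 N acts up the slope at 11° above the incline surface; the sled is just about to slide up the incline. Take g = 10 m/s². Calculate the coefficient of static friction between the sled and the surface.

On the verge of sliding up the incline, friction is at its maximum μN and acts down the slope.
Perpendicular to incline: N = W cos 43° − P sin 11° = 1828 − 490.4 = 1338 N.
Along incline: P cos 11° − μN = W sin 43° → μ = −(W sin 43° − P cos 11°) / N = 0.6112.

μ ≈ 0.611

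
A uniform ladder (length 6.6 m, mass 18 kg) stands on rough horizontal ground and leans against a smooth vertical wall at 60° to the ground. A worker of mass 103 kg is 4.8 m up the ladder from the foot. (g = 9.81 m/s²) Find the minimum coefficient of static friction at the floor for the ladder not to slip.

μ_min ≈ 0.400

ΣF_y = 0: N_floor = 18×9.81 + 103×9.81 = 1187 N.
Torques about the foot: N_wall · 6.6 sin 60° = 18×9.81×3.3 cos 60° + 103×9.81×4.8 cos 60° → N_wall = 475.24 N.
ΣF_x = 0: f_floor = N_wall = 475.24 N.
μ_min = f_floor / N_floor = 475.24 / 1187 = 0.4004.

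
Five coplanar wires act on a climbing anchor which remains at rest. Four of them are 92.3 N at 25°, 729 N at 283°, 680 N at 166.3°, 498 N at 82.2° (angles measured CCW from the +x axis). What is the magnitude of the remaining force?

F ≈ 346 N

Sum the known components: ΣF_x = -345.4 N, ΣF_y = -16.87 N.
For equilibrium the remaining force must supply (−ΣF_x, −ΣF_y) = (345.4, 16.87) N.
Magnitude = √((345.4)² + (16.87)²) = 345.8 N; direction = atan2(16.87, 345.4) = 2.8°.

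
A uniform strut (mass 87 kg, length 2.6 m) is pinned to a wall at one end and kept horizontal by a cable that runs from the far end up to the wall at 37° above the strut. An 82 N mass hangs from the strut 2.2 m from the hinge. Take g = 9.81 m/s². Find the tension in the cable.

T ≈ 824 N

Take torques about the hinge: T sin 37° · 2.6 = 87×9.81×1.3 + 82×2.2 = 1289.9 N·m.
So T = 1289.9 / (0.6018 × 2.6) = 824.37 N.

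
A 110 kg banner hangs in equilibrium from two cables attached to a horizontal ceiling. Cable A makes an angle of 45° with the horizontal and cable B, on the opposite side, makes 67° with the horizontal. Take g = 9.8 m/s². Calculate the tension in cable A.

T_A ≈ 454 N

Weight W = 110 × 9.8 = 1078 N acts straight down.
Horizontal: T_A cos 45° = T_B cos 67°  →  T_B = 1.81 T_A.
Vertical: T_A sin 45° + T_B sin 67° = 1078.
Substituting the horizontal relation into the vertical equation gives 2.373 T_A = 1078, so T_A = 454.3 N.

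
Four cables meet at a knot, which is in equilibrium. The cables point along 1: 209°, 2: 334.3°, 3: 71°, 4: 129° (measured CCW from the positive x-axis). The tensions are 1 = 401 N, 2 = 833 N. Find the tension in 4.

Resolve: ΣF_x = 401 cos 209° + 833 cos 334.3° + T_3 cos 71° + T_4 cos 129° = 0.
        ΣF_y = 401 sin 209° + 833 sin 334.3° + T_3 sin 71° + T_4 sin 129° = 0.
The known terms sum to (399.9, -555.6) N, so 0.3256 T_3 − 0.6293 T_4 = -399.9 and 0.9455 T_3 + 0.7771 T_4 = 555.6.
Solving simultaneously: T_3 = 45.89 N, T_4 = 659.1 N.

T_4 ≈ 659 N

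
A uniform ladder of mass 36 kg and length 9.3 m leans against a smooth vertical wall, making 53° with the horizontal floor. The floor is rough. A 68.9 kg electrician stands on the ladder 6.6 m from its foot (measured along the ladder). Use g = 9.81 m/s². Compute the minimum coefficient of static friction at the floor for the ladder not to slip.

μ_min ≈ 0.481

ΣF_y = 0: N_floor = 36×9.81 + 68.9×9.81 = 1029.1 N.
Torques about the foot: N_wall · 9.3 sin 53° = 36×9.81×4.65 cos 53° + 68.9×9.81×6.6 cos 53° → N_wall = 494.53 N.
ΣF_x = 0: f_floor = N_wall = 494.53 N.
μ_min = f_floor / N_floor = 494.53 / 1029.1 = 0.4806.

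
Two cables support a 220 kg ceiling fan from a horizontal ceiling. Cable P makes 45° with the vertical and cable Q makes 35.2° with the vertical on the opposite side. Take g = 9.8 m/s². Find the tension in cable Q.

T_Q ≈ 1550 N

Angles from the horizontal: cable P is 90° − 45° = 45°, cable Q is 90° − 35.2° = 54.8°.
Weight W = 220 × 9.8 = 2156 N acts straight down.
Horizontal: T_P cos 45° = T_Q cos 54.8°  →  T_P = 0.8152 T_Q.
Vertical: T_P sin 45° + T_Q sin 54.8° = 2156.
Substituting the horizontal relation into the vertical equation gives 1.394 T_Q = 2156, so T_Q = 1547 N.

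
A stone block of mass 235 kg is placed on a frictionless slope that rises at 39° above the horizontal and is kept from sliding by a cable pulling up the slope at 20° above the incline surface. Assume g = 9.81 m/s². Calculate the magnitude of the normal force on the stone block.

Take axes along and perpendicular to the incline. Weight components: W sin 39° = 1451 N down-slope, W cos 39° = 1792 N into the surface.
Along incline: T cos 20° = W sin 39° → T = 1544 N.
Perpendicular: N = W cos 39° − T sin 20° = 1264 N.

N ≈ 1260 N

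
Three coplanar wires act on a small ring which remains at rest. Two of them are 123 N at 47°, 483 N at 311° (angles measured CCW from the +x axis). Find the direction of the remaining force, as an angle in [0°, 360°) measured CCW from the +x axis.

θ ≈ 146°

Sum the known components: ΣF_x = 400.8 N, ΣF_y = -274.6 N.
For equilibrium the remaining force must supply (−ΣF_x, −ΣF_y) = (-400.8, 274.6) N.
Magnitude = √((-400.8)² + (274.6)²) = 485.8 N; direction = atan2(274.6, -400.8) = 145.6°.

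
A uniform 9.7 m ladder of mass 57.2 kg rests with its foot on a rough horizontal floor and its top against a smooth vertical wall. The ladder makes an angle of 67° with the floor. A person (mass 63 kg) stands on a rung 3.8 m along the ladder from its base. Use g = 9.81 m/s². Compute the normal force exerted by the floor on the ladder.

N_floor ≈ 1180 N

ΣF_y = 0: N_floor = 57.2×9.81 + 63×9.81 = 1179.2 N.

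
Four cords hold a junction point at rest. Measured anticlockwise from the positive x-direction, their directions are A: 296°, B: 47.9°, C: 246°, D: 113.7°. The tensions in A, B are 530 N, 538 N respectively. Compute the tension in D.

T_D ≈ 775 N

Resolve: ΣF_x = 530 cos 296° + 538 cos 47.9° + T_C cos 246° + T_D cos 113.7° = 0.
        ΣF_y = 530 sin 296° + 538 sin 47.9° + T_C sin 246° + T_D sin 113.7° = 0.
The known terms sum to (593, -77.18) N, so -0.4067 T_C − 0.4019 T_D = -593 and -0.9135 T_C + 0.9157 T_D = 77.18.
Solving simultaneously: T_C = 692.2 N, T_D = 774.9 N.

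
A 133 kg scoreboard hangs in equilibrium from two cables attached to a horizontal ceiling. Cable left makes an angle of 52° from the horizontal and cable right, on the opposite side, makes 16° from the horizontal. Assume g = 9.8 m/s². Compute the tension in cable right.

T_right ≈ 865 N

Weight W = 133 × 9.8 = 1303 N acts straight down.
Horizontal: T_left cos 52° = T_right cos 16°  →  T_left = 1.561 T_right.
Vertical: T_left sin 52° + T_right sin 16° = 1303.
Substituting the horizontal relation into the vertical equation gives 1.506 T_right = 1303, so T_right = 865.5 N.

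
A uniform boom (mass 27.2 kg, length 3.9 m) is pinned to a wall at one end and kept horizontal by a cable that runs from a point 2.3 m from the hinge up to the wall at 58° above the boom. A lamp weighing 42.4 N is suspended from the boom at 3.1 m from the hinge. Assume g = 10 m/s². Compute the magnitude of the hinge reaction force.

Take torques about the hinge: T sin 58° · 2.3 = 27.2×10×1.95 + 42.4×3.1 = 661.84 N·m.
So T = 661.84 / (0.8480 × 2.3) = 339.32 N.
ΣF_x = 0: H_x = T cos 58° = 179.81 N.
ΣF_y = 0: H_y = (27.2×10 + 42.4) − T sin 58° = 314.4 − 287.76 = 26.643 N.
|H| = √(H_x² + H_y²) = √((179.81)² + (26.643)²) = 181.77 N.

|H| ≈ 182 N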